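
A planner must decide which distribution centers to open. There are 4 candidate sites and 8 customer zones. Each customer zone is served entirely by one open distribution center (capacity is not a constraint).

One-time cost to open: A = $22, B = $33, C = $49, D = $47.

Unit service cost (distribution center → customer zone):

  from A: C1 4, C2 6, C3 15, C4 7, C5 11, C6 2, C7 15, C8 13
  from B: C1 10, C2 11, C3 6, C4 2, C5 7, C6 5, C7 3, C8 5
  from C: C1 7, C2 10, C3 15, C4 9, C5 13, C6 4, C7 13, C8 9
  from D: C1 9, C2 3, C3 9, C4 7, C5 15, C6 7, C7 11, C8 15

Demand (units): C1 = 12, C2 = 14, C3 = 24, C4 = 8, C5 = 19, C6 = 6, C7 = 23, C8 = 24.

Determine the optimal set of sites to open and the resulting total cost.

For any fixed open set, each customer zone goes to its cheapest open site; total = fixed + service.
{A, B}: C1→A 4·12=48, C2→A 6·14=84, C3→B 6·24=144, C4→B 2·8=16, C5→B 7·19=133, C6→A 2·6=12, C7→B 3·23=69, C8→B 5·24=120. Service 626; fixed 55; total 681.
{A, B, D}: service 584 + fixed 102 = 686
{A, B, C}: service 626 + fixed 104 = 730
{A, B, C, D}: C1→A 4·12=48, C2→D 3·14=42, C3→B 6·24=144, C4→B 2·8=16, C5→B 7·19=133, C6→A 2·6=12, C7→B 3·23=69, C8→B 5·24=120. Service 584; fixed 151; total 735.
No other subset beats 681.

Open A and B; minimum total cost 681.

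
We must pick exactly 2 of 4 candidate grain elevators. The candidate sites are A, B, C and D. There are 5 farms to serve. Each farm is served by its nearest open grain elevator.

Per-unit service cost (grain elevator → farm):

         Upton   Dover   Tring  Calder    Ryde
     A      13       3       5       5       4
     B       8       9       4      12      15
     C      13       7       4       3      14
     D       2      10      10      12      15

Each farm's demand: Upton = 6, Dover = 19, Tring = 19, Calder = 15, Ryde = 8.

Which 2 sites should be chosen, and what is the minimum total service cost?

With exactly 2 open, each farm uses its cheapest among the chosen.
{A, D}: Upton→D 2·6=12, Dover→A 3·19=57, Tring→A 5·19=95, Calder→A 5·15=75, Ryde→A 4·8=32. Service cost 271.
{A, B}: service cost 288
{A, C}: service cost 288
Among all 6 size-2 choices, {A, D} is lowest.

Choose A and D; total service cost 271.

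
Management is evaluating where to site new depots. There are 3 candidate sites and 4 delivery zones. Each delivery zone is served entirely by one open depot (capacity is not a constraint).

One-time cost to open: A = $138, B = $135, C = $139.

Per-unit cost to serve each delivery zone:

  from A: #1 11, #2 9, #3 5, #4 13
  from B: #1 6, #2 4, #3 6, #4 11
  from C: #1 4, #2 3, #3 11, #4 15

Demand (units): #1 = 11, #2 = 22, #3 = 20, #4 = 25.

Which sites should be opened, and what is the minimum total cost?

Open B only; minimum total cost 684.

For any fixed open set, each delivery zone goes to its cheapest open site; total = fixed + service.
{B}: #1→B 6·11=66, #2→B 4·22=88, #3→B 6·20=120, #4→B 11·25=275. Service 549; fixed 135; total 684.
{B, C}: service 505 + fixed 274 = 779
{A, B}: service 529 + fixed 273 = 802
{A, B, C}: #1→C 4·11=44, #2→C 3·22=66, #3→A 5·20=100, #4→B 11·25=275. Service 485; fixed 412; total 897.
(All 7 nonempty subsets were checked; B only is lowest.)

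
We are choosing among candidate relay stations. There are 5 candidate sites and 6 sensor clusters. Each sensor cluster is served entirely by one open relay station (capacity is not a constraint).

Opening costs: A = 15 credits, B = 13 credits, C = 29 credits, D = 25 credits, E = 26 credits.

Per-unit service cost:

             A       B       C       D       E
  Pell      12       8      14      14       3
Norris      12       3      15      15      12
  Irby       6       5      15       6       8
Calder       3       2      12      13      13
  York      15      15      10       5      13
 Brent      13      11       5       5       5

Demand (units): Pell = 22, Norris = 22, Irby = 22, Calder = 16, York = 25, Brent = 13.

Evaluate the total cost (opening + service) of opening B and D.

Total cost: 612

Each sensor cluster is assigned to its cheapest site among the open ones.
{B, D}: Pell→B 8·22=176, Norris→B 3·22=66, Irby→B 5·22=110, Calder→B 2·16=32, York→D 5·25=125, Brent→D 5·13=65. Service 574; fixed 38; total 612.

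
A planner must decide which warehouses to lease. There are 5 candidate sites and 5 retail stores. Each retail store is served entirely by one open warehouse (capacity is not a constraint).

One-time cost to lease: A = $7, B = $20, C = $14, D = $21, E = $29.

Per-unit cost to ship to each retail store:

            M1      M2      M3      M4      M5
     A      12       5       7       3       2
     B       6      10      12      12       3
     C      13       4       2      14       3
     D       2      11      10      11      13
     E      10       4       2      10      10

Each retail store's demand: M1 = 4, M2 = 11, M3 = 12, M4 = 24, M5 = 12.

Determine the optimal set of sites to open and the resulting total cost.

For any fixed open set, each retail store goes to its cheapest open site; total = fixed + service.
{A, C, D}: M1→D 2·4=8, M2→C 4·11=44, M3→C 2·12=24, M4→A 3·24=72, M5→A 2·12=24. Service 172; fixed 42; total 214.
{A, B, C}: service 188 + fixed 41 = 229
{A, D, E}: M1→D 2·4=8, M2→E 4·11=44, M3→E 2·12=24, M4→A 3·24=72, M5→A 2·12=24. Service 172; fixed 57; total 229.
{A, B, C, D, E}: service 172 + fixed 91 = 263
No other subset beats 214.

Open A, C and D; minimum total cost 214.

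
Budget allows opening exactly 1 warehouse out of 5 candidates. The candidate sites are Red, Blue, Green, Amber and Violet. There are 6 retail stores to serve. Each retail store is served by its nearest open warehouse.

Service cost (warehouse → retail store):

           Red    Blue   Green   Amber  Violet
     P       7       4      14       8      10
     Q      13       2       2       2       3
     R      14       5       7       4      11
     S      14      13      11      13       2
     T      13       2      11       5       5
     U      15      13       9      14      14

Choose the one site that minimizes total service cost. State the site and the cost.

Choose Blue only; total service cost 39.

With exactly 1 open, each retail store uses its cheapest among the chosen.
{Blue}: P→Blue 4, Q→Blue 2, R→Blue 5, S→Blue 13, T→Blue 2, U→Blue 13. Service cost 39.
{Violet}: service cost 45
{Amber}: service cost 46
Among all 5 size-1 choices, {Blue} is lowest.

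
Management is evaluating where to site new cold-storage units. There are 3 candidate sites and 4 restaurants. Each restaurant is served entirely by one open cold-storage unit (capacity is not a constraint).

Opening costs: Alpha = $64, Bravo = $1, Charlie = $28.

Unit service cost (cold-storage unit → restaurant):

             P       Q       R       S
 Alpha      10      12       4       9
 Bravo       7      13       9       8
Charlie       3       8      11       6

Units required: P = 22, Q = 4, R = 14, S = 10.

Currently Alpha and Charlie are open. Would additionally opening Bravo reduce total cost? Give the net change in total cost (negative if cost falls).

Current service cost with {Alpha, Charlie}: 214.
Adding Bravo: each restaurant re-picks its cheapest; new service cost 214, saving 0.
Extra fixed cost: 1. Net change = 1 − 0 = 1.
(Totals: 306 → 307.)

No — net change +1 (cost rises by 1).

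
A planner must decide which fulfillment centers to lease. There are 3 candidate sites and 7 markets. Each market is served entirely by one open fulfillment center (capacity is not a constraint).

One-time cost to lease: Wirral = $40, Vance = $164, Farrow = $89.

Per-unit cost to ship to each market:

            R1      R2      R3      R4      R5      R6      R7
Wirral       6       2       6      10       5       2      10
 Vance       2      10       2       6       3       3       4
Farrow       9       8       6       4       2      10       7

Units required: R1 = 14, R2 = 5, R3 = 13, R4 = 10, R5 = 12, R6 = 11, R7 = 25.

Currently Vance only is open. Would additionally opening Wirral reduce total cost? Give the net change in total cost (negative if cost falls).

Yes — net change −11 (cost falls by 11).

Current service cost with {Vance}: 333.
Adding Wirral: each market re-picks its cheapest; new service cost 282, saving 51.
Extra fixed cost: 40. Net change = 40 − 51 = -11.
(Totals: 497 → 486.)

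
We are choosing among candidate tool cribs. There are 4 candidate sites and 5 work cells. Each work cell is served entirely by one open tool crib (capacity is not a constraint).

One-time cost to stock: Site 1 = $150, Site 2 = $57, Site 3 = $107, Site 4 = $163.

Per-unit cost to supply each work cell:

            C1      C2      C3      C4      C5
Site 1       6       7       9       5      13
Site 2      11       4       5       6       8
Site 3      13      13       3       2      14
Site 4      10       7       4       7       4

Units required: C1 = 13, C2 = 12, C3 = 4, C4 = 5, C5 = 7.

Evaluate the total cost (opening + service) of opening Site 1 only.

Each work cell is assigned to its cheapest site among the open ones.
{Site 1}: C1→Site 1 6·13=78, C2→Site 1 7·12=84, C3→Site 1 9·4=36, C4→Site 1 5·5=25, C5→Site 1 13·7=91. Service 314; fixed 150; total 464.

Total cost: 464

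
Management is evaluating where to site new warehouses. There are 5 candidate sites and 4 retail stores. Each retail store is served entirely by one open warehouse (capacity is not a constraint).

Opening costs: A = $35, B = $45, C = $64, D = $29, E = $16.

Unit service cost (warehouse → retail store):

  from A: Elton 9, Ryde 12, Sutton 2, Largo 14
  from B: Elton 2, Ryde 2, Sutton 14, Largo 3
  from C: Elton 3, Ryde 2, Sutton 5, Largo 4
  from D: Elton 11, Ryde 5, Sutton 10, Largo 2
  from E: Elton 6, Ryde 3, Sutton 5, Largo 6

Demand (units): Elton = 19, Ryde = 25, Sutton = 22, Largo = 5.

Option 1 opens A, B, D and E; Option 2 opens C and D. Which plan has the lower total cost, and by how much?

Option 1 is cheaper by 53.

Option 1: {A, B, D, E}: Elton→B 2·19=38, Ryde→B 2·25=50, Sutton→A 2·22=44, Largo→D 2·5=10. Service 142; fixed 125; total 267.
Option 2: {C, D}: Elton→C 3·19=57, Ryde→C 2·25=50, Sutton→C 5·22=110, Largo→D 2·5=10. Service 227; fixed 93; total 320.
Difference: |267 − 320| = 53.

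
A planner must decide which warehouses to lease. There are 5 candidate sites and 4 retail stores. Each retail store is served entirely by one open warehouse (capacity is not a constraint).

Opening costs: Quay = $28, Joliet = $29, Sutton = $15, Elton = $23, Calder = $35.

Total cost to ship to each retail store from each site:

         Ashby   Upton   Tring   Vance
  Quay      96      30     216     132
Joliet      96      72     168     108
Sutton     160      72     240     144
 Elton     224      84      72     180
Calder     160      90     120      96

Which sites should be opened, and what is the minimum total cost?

Open Quay, Elton and Calder; minimum total cost 380.

For any fixed open set, each retail store goes to its cheapest open site; total = fixed + service.
{Quay, Elton, Calder}: Ashby→Quay 96, Upton→Quay 30, Tring→Elton 72, Vance→Calder 96. Service 294; fixed 86; total 380.
{Quay, Elton}: service 330 + fixed 51 = 381
{Quay, Joliet, Elton}: service 306 + fixed 80 = 386
{Quay, Joliet, Sutton, Elton, Calder}: service 294 + fixed 130 = 424
No other subset beats 380.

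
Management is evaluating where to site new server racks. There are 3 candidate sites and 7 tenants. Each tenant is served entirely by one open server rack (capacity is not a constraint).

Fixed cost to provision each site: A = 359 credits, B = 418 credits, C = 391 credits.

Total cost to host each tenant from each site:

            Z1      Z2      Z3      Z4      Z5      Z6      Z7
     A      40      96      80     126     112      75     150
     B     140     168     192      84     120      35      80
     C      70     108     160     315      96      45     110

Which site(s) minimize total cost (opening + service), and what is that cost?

Open A only; minimum total cost 1038.

For any fixed open set, each tenant goes to its cheapest open site; total = fixed + service.
{A}: Z1→A 40, Z2→A 96, Z3→A 80, Z4→A 126, Z5→A 112, Z6→A 75, Z7→A 150. Service 679; fixed 359; total 1038.
{B}: Z1→B 140, Z2→B 168, Z3→B 192, Z4→B 84, Z5→B 120, Z6→B 35, Z7→B 80. Service 819; fixed 418; total 1237.
{C}: Z1→C 70, Z2→C 108, Z3→C 160, Z4→C 315, Z5→C 96, Z6→C 45, Z7→C 110. Service 904; fixed 391; total 1295.
{A, B, C}: service 511 + fixed 1168 = 1679
No other subset beats 1038.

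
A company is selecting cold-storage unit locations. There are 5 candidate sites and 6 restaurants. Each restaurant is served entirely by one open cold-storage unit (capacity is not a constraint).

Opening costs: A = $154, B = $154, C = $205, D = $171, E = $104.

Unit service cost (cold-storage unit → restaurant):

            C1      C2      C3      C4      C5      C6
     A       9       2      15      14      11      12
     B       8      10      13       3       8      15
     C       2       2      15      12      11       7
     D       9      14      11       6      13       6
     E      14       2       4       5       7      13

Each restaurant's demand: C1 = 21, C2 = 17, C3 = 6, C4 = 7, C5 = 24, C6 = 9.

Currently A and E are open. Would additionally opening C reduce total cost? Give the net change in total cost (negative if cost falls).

No — net change +13 (cost rises by 13).

Current service cost with {A, E}: 558.
Adding C: each restaurant re-picks its cheapest; new service cost 366, saving 192.
Extra fixed cost: 205. Net change = 205 − 192 = 13.
(Totals: 816 → 829.)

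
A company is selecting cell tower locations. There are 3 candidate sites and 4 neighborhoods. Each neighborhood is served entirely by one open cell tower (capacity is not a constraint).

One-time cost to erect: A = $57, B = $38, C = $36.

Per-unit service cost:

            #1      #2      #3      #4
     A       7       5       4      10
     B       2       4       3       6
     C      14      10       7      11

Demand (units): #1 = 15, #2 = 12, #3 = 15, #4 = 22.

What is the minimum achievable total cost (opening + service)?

Minimum total cost: 293

For any fixed open set, each neighborhood goes to its cheapest open site; total = fixed + service.
{B}: #1→B 2·15=30, #2→B 4·12=48, #3→B 3·15=45, #4→B 6·22=132. Service 255; fixed 38; total 293.
{B, C}: #1→B 2·15=30, #2→B 4·12=48, #3→B 3·15=45, #4→B 6·22=132. Service 255; fixed 74; total 329.
{A, B}: #1→B 2·15=30, #2→B 4·12=48, #3→B 3·15=45, #4→B 6·22=132. Service 255; fixed 95; total 350.
{A, B, C}: service 255 + fixed 131 = 386
No other subset beats 293.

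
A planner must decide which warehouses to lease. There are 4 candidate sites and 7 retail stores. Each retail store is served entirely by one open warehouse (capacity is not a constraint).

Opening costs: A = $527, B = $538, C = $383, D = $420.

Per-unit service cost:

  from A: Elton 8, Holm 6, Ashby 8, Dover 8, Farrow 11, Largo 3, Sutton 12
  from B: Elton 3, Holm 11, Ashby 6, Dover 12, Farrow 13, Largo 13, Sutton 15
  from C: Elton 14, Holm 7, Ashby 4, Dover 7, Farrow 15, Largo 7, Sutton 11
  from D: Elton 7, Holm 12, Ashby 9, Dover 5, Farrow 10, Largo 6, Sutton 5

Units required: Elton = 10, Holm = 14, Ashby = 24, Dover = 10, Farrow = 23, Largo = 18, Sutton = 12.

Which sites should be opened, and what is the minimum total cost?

Open D only; minimum total cost 1322.

For any fixed open set, each retail store goes to its cheapest open site; total = fixed + service.
{D}: Elton→D 7·10=70, Holm→D 12·14=168, Ashby→D 9·24=216, Dover→D 5·10=50, Farrow→D 10·23=230, Largo→D 6·18=108, Sutton→D 5·12=60. Service 902; fixed 420; total 1322.
{C}: Elton→C 14·10=140, Holm→C 7·14=98, Ashby→C 4·24=96, Dover→C 7·10=70, Farrow→C 15·23=345, Largo→C 7·18=126, Sutton→C 11·12=132. Service 1007; fixed 383; total 1390.
{A}: Elton→A 8·10=80, Holm→A 6·14=84, Ashby→A 8·24=192, Dover→A 8·10=80, Farrow→A 11·23=253, Largo→A 3·18=54, Sutton→A 12·12=144. Service 887; fixed 527; total 1414.
{A, B, C, D}: service 604 + fixed 1868 = 2472
(All 15 nonempty subsets were checked; D only is lowest.)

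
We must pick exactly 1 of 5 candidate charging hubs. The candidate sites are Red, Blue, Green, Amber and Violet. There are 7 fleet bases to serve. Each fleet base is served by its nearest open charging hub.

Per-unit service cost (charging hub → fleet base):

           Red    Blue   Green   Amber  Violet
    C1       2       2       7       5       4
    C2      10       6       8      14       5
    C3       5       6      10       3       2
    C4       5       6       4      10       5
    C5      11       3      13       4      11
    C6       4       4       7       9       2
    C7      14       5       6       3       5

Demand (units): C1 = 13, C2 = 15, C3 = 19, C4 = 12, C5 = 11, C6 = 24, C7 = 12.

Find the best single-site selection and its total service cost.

Choose Violet only; total service cost 454.

With exactly 1 open, each fleet base uses its cheapest among the chosen.
{Violet}: C1→Violet 4·13=52, C2→Violet 5·15=75, C3→Violet 2·19=38, C4→Violet 5·12=60, C5→Violet 11·11=121, C6→Violet 2·24=48, C7→Violet 5·12=60. Service cost 454.
{Blue}: service cost 491
{Red}: service cost 716
Among all 5 size-1 choices, {Violet} is lowest.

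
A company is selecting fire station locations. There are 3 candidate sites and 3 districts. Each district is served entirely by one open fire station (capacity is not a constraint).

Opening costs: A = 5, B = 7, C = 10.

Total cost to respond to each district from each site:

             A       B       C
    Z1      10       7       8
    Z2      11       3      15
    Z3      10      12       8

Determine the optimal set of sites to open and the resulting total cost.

Open B only; minimum total cost 29.

For any fixed open set, each district goes to its cheapest open site; total = fixed + service.
{B}: Z1→B 7, Z2→B 3, Z3→B 12. Service 22; fixed 7; total 29.
{A, B}: Z1→B 7, Z2→B 3, Z3→A 10. Service 20; fixed 12; total 32.
{B, C}: Z1→B 7, Z2→B 3, Z3→C 8. Service 18; fixed 17; total 35.
{A, B, C}: service 18 + fixed 22 = 40
No other subset beats 29.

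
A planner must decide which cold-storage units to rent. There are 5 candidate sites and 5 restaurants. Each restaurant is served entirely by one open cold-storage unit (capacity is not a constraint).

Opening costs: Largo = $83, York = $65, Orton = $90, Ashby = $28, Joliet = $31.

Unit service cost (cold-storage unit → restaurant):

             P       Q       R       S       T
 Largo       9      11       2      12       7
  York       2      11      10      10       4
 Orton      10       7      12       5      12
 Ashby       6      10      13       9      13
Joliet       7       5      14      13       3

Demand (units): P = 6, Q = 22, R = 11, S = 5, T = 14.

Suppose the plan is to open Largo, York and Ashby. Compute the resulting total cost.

Each restaurant is assigned to its cheapest site among the open ones.
{Largo, York, Ashby}: P→York 2·6=12, Q→Ashby 10·22=220, R→Largo 2·11=22, S→Ashby 9·5=45, T→York 4·14=56. Service 355; fixed 176; total 531.

Total cost: 531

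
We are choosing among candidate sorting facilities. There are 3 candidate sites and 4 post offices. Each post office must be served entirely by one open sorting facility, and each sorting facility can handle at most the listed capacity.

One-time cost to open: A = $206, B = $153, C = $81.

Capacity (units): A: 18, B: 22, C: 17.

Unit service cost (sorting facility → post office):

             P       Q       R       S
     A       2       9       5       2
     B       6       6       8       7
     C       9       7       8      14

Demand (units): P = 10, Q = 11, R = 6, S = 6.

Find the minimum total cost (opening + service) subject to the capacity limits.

Minimum total cost: 444

Open {A, C}: P→A 2·10=20, Q→C 7·11=77, R→C 8·6=48, S→A 2·6=12.
Loads: A carries 16/18, C carries 17/17. Service 157; fixed 287; total 444.
Next best feasible plan costs 461.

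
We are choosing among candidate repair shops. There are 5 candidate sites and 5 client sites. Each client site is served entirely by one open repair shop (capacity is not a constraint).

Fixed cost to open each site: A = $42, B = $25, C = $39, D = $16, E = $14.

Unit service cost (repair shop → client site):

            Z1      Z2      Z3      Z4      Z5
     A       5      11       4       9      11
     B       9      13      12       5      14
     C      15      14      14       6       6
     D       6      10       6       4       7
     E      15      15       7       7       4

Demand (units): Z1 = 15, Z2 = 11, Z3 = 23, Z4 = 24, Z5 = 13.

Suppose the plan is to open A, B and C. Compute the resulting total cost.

Total cost: 592

Each client site is assigned to its cheapest site among the open ones.
{A, B, C}: Z1→A 5·15=75, Z2→A 11·11=121, Z3→A 4·23=92, Z4→B 5·24=120, Z5→C 6·13=78. Service 486; fixed 106; total 592.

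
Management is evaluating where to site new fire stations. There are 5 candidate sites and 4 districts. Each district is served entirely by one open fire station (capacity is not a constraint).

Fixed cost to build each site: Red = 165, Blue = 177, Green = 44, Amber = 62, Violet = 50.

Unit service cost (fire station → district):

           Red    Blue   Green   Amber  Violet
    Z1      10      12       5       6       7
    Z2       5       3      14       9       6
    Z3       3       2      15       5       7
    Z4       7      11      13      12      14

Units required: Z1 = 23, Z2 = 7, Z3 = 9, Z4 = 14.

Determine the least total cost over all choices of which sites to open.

For any fixed open set, each district goes to its cheapest open site; total = fixed + service.
{Amber}: Z1→Amber 6·23=138, Z2→Amber 9·7=63, Z3→Amber 5·9=45, Z4→Amber 12·14=168. Service 414; fixed 62; total 476.
{Red, Green}: Z1→Green 5·23=115, Z2→Red 5·7=35, Z3→Red 3·9=27, Z4→Red 7·14=98. Service 275; fixed 209; total 484.
{Green, Violet}: service 402 + fixed 94 = 496
{Red, Blue, Green, Amber, Violet}: service 252 + fixed 498 = 750
No other subset beats 476.

Minimum total cost: 476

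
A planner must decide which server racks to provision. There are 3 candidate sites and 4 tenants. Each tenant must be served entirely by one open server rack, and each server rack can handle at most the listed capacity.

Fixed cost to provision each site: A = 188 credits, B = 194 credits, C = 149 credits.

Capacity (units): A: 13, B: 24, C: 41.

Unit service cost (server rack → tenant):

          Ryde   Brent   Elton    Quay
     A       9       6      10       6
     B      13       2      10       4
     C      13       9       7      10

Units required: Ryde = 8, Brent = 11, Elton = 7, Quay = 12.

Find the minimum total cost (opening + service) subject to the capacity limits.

Open {C}: Ryde→C 13·8=104, Brent→C 9·11=99, Elton→C 7·7=49, Quay→C 10·12=120.
Loads: C carries 38/41. Service 372; fixed 149; total 521.
Next best feasible plan costs 566.

Minimum total cost: 521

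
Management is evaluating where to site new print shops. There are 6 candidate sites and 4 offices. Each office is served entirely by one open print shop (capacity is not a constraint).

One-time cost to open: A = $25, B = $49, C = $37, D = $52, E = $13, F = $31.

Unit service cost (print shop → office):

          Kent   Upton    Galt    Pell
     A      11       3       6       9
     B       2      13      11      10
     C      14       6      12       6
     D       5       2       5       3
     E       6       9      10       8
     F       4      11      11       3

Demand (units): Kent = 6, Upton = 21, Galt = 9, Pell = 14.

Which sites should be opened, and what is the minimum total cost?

Open D only; minimum total cost 211.

For any fixed open set, each office goes to its cheapest open site; total = fixed + service.
{D}: Kent→D 5·6=30, Upton→D 2·21=42, Galt→D 5·9=45, Pell→D 3·14=42. Service 159; fixed 52; total 211.
{D, E}: Kent→D 5·6=30, Upton→D 2·21=42, Galt→D 5·9=45, Pell→D 3·14=42. Service 159; fixed 65; total 224.
{A, D}: service 159 + fixed 77 = 236
{A, B, C, D, E, F}: service 141 + fixed 207 = 348
No other subset beats 211.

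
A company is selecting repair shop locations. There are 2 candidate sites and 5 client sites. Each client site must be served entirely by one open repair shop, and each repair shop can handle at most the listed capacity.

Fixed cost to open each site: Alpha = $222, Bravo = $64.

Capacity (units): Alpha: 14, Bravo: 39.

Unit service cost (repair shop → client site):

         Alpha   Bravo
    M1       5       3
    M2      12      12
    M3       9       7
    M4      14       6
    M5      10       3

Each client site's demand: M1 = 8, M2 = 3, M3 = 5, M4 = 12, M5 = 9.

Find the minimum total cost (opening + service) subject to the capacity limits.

Open {Bravo}: M1→Bravo 3·8=24, M2→Bravo 12·3=36, M3→Bravo 7·5=35, M4→Bravo 6·12=72, M5→Bravo 3·9=27.
Loads: Bravo carries 37/39. Service 194; fixed 64; total 258.
Next best feasible plan costs 480.

Minimum total cost: 258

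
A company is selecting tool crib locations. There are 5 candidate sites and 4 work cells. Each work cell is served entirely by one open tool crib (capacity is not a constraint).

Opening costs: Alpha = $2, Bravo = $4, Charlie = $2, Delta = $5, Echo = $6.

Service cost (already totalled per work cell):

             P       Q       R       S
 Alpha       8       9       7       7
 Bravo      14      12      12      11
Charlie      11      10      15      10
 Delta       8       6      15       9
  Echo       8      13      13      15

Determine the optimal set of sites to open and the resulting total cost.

For any fixed open set, each work cell goes to its cheapest open site; total = fixed + service.
{Alpha}: P→Alpha 8, Q→Alpha 9, R→Alpha 7, S→Alpha 7. Service 31; fixed 2; total 33.
{Alpha, Charlie}: P→Alpha 8, Q→Alpha 9, R→Alpha 7, S→Alpha 7. Service 31; fixed 4; total 35.
{Alpha, Delta}: service 28 + fixed 7 = 35
{Alpha, Bravo, Charlie, Delta, Echo}: service 28 + fixed 19 = 47
No other subset beats 33.

Open Alpha only; minimum total cost 33.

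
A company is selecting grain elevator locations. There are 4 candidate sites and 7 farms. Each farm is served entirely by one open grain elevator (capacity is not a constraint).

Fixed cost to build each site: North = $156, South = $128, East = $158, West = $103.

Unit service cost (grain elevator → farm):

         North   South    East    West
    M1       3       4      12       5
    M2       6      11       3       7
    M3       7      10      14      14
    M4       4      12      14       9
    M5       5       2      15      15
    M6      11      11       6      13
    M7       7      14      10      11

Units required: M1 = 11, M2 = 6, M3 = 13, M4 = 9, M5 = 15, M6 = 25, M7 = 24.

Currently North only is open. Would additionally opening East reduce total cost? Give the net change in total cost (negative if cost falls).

Current service cost with {North}: 714.
Adding East: each farm re-picks its cheapest; new service cost 571, saving 143.
Extra fixed cost: 158. Net change = 158 − 143 = 15.
(Totals: 870 → 885.)

No — net change +15 (cost rises by 15).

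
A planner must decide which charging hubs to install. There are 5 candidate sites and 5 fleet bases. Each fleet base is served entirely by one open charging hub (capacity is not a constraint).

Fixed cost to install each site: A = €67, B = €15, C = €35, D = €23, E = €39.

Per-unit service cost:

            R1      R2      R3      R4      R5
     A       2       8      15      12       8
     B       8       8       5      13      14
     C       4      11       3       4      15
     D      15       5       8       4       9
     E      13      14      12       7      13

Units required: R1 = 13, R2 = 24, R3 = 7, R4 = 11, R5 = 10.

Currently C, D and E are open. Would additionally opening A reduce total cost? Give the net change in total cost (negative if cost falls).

No — net change +31 (cost rises by 31).

Current service cost with {C, D, E}: 327.
Adding A: each fleet base re-picks its cheapest; new service cost 291, saving 36.
Extra fixed cost: 67. Net change = 67 − 36 = 31.
(Totals: 424 → 455.)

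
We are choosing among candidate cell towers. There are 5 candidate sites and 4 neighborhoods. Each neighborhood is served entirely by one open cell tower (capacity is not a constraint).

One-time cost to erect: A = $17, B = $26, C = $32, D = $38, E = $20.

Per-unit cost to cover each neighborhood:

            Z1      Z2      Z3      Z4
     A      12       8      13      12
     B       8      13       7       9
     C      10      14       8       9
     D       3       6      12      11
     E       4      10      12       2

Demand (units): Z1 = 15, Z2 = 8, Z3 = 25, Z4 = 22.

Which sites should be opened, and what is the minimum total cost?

Open B, D and E; minimum total cost 396.

For any fixed open set, each neighborhood goes to its cheapest open site; total = fixed + service.
{B, D, E}: Z1→D 3·15=45, Z2→D 6·8=48, Z3→B 7·25=175, Z4→E 2·22=44. Service 312; fixed 84; total 396.
{B, E}: Z1→E 4·15=60, Z2→E 10·8=80, Z3→B 7·25=175, Z4→E 2·22=44. Service 359; fixed 46; total 405.
{A, B, E}: Z1→E 4·15=60, Z2→A 8·8=64, Z3→B 7·25=175, Z4→E 2·22=44. Service 343; fixed 63; total 406.
{A, B, C, D, E}: service 312 + fixed 133 = 445
No other subset beats 396.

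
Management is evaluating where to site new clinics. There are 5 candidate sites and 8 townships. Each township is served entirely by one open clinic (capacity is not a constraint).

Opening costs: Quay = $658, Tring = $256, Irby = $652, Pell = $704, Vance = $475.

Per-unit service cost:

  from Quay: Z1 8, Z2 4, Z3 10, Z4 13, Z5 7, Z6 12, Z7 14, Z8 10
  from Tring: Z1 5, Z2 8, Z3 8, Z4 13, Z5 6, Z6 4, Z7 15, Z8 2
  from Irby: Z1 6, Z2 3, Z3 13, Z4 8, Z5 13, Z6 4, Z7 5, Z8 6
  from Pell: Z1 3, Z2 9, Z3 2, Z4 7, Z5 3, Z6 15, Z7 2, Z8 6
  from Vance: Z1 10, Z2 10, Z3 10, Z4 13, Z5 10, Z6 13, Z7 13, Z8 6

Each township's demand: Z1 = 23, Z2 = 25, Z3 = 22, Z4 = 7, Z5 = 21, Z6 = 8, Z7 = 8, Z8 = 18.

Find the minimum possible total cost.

Minimum total cost: 1152

For any fixed open set, each township goes to its cheapest open site; total = fixed + service.
{Tring}: Z1→Tring 5·23=115, Z2→Tring 8·25=200, Z3→Tring 8·22=176, Z4→Tring 13·7=91, Z5→Tring 6·21=126, Z6→Tring 4·8=32, Z7→Tring 15·8=120, Z8→Tring 2·18=36. Service 896; fixed 256; total 1152.
{Pell}: Z1→Pell 3·23=69, Z2→Pell 9·25=225, Z3→Pell 2·22=44, Z4→Pell 7·7=49, Z5→Pell 3·21=63, Z6→Pell 15·8=120, Z7→Pell 2·8=16, Z8→Pell 6·18=108. Service 694; fixed 704; total 1398.
{Tring, Pell}: Z1→Pell 3·23=69, Z2→Tring 8·25=200, Z3→Pell 2·22=44, Z4→Pell 7·7=49, Z5→Pell 3·21=63, Z6→Tring 4·8=32, Z7→Pell 2·8=16, Z8→Tring 2·18=36. Service 509; fixed 960; total 1469.
{Quay, Tring, Irby, Pell, Vance}: service 384 + fixed 2745 = 3129
No other subset beats 1152.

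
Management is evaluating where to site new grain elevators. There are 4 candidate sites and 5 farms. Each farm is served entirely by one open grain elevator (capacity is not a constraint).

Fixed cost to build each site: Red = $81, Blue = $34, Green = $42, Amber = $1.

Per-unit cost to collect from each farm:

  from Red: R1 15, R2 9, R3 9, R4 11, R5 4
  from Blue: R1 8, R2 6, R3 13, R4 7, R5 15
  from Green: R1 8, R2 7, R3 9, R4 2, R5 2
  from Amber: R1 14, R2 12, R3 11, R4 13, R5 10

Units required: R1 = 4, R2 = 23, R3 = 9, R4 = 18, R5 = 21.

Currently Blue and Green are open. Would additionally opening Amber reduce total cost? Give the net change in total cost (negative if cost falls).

No — net change +1 (cost rises by 1).

Current service cost with {Blue, Green}: 329.
Adding Amber: each farm re-picks its cheapest; new service cost 329, saving 0.
Extra fixed cost: 1. Net change = 1 − 0 = 1.
(Totals: 405 → 406.)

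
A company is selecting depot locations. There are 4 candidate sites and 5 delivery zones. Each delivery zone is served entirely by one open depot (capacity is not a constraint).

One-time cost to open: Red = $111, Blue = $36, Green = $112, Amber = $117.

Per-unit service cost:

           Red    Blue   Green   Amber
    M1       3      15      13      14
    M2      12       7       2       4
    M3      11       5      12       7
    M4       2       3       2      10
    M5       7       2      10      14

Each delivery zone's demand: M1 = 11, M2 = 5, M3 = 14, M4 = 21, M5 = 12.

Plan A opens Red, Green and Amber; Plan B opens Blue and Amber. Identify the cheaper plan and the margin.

Plan A: {Red, Green, Amber}: M1→Red 3·11=33, M2→Green 2·5=10, M3→Amber 7·14=98, M4→Red 2·21=42, M5→Red 7·12=84. Service 267; fixed 340; total 607.
Plan B: {Blue, Amber}: M1→Amber 14·11=154, M2→Amber 4·5=20, M3→Blue 5·14=70, M4→Blue 3·21=63, M5→Blue 2·12=24. Service 331; fixed 153; total 484.
Difference: |607 − 484| = 123.

Plan B is cheaper by 123.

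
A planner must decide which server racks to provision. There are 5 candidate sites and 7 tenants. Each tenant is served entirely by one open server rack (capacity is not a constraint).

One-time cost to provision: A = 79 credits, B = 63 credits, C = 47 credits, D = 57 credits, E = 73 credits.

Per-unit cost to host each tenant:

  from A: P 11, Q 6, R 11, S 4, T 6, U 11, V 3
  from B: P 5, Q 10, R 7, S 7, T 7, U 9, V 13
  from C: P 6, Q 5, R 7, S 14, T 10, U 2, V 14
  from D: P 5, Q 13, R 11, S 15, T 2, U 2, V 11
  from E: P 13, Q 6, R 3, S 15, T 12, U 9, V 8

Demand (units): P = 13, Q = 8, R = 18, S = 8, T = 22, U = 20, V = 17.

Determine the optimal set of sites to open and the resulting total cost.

For any fixed open set, each tenant goes to its cheapest open site; total = fixed + service.
{A, D, E}: P→D 5·13=65, Q→A 6·8=48, R→E 3·18=54, S→A 4·8=32, T→D 2·22=44, U→D 2·20=40, V→A 3·17=51. Service 334; fixed 209; total 543.
{A, C, D}: P→D 5·13=65, Q→C 5·8=40, R→C 7·18=126, S→A 4·8=32, T→D 2·22=44, U→C 2·20=40, V→A 3·17=51. Service 398; fixed 183; total 581.
{A, C, D, E}: service 326 + fixed 256 = 582
{A, B, C, D, E}: P→B 5·13=65, Q→C 5·8=40, R→E 3·18=54, S→A 4·8=32, T→D 2·22=44, U→C 2·20=40, V→A 3·17=51. Service 326; fixed 319; total 645.
No other subset beats 543.

Open A, D and E; minimum total cost 543.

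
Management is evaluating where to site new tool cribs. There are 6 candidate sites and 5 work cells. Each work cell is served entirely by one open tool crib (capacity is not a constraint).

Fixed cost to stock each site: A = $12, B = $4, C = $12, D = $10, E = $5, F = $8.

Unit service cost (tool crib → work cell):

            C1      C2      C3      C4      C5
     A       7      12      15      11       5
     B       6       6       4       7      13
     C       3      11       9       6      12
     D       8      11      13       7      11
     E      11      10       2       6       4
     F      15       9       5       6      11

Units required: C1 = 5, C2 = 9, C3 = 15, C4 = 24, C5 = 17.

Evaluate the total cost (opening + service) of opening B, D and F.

Total cost: 497

Each work cell is assigned to its cheapest site among the open ones.
{B, D, F}: C1→B 6·5=30, C2→B 6·9=54, C3→B 4·15=60, C4→F 6·24=144, C5→D 11·17=187. Service 475; fixed 22; total 497.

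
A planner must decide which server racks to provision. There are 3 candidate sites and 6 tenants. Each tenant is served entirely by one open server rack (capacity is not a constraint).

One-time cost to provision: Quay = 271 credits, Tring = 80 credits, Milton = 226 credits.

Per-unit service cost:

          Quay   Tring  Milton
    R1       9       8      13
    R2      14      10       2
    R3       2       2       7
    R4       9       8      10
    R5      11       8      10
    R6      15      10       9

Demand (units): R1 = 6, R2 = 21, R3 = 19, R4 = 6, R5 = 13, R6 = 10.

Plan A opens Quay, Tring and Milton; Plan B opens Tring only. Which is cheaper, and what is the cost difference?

Plan B is cheaper by 319.

Plan A: {Quay, Tring, Milton}: R1→Tring 8·6=48, R2→Milton 2·21=42, R3→Quay 2·19=38, R4→Tring 8·6=48, R5→Tring 8·13=104, R6→Milton 9·10=90. Service 370; fixed 577; total 947.
Plan B: {Tring}: R1→Tring 8·6=48, R2→Tring 10·21=210, R3→Tring 2·19=38, R4→Tring 8·6=48, R5→Tring 8·13=104, R6→Tring 10·10=100. Service 548; fixed 80; total 628.
Difference: |947 − 628| = 319.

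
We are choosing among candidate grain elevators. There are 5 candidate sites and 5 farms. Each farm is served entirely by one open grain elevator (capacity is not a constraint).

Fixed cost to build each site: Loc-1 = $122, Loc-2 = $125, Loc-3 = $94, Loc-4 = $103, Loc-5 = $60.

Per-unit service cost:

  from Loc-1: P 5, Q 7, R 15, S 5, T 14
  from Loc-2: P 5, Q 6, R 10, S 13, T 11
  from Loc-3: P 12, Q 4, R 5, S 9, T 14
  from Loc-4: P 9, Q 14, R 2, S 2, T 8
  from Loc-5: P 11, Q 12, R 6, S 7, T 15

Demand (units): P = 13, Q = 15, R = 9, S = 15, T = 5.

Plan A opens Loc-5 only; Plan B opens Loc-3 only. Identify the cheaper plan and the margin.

Plan A: {Loc-5}: P→Loc-5 11·13=143, Q→Loc-5 12·15=180, R→Loc-5 6·9=54, S→Loc-5 7·15=105, T→Loc-5 15·5=75. Service 557; fixed 60; total 617.
Plan B: {Loc-3}: P→Loc-3 12·13=156, Q→Loc-3 4·15=60, R→Loc-3 5·9=45, S→Loc-3 9·15=135, T→Loc-3 14·5=70. Service 466; fixed 94; total 560.
Difference: |617 − 560| = 57.

Plan B is cheaper by 57.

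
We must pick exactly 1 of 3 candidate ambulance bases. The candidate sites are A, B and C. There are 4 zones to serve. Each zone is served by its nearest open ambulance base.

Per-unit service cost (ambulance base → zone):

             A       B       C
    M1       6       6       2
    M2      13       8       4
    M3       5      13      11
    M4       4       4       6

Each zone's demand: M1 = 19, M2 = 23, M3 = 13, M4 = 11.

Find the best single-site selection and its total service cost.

With exactly 1 open, each zone uses its cheapest among the chosen.
{C}: M1→C 2·19=38, M2→C 4·23=92, M3→C 11·13=143, M4→C 6·11=66. Service cost 339.
{B}: service cost 511
{A}: service cost 522
Among all 3 size-1 choices, {C} is lowest.

Choose C only; total service cost 339.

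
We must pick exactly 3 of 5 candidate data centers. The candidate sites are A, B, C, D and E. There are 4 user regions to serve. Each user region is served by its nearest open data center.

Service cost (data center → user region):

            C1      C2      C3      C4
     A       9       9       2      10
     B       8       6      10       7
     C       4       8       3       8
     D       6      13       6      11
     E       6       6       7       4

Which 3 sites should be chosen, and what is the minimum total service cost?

Choose A, C and E; total service cost 16.

With exactly 3 open, each user region uses its cheapest among the chosen.
{A, C, E}: C1→C 4, C2→E 6, C3→A 2, C4→E 4. Service cost 16.
{B, C, E}: service cost 17
{C, D, E}: service cost 17
Among all 10 size-3 choices, {A, C, E} is lowest.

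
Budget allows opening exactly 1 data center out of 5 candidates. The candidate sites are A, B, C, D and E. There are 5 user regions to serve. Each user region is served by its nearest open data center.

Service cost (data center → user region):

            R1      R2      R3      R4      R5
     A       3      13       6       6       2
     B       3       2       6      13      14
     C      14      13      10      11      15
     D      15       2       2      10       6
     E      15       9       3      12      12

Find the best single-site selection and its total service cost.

With exactly 1 open, each user region uses its cheapest among the chosen.
{A}: R1→A 3, R2→A 13, R3→A 6, R4→A 6, R5→A 2. Service cost 30.
{D}: service cost 35
{B}: service cost 38
Among all 5 size-1 choices, {A} is lowest.

Choose A only; total service cost 30.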